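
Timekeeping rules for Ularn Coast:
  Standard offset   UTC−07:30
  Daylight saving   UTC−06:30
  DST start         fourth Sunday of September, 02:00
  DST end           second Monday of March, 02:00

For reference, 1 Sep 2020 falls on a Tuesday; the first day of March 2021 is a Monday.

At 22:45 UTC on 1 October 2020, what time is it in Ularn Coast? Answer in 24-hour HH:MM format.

1 September 2020 is a Tuesday, so the first Sunday is September 6 and the fourth is September 27.
1 March 2021 is a Monday, so the first Monday is March 1 and the second is March 8.
At the standard offset (UTC−07:30), 22:45 UTC − 7h30m = 15:15 Ularn Coast standard time.
The standard-time date in Ularn Coast, 1 October 2020, lies within the daylight-saving period (27 September 2020 – 8 March 2021), so Ularn Coast is on daylight time, UTC−06:30.
22:45 UTC − 6h30m = 16:15 local.

16:15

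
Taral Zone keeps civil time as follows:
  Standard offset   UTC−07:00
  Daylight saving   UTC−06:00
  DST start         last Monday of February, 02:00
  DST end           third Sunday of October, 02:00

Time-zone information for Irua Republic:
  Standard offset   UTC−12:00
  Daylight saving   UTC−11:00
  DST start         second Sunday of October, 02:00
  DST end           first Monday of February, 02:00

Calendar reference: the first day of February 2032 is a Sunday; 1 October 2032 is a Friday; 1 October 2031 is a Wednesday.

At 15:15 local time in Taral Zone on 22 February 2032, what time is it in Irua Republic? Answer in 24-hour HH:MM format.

1 February 2032 is a Sunday, so Mondays fall on 2, 9, 16, 23; the last is February 23.
1 October 2032 is a Friday, so the first Sunday is October 3 and the third is October 17.
Daylight saving runs 23 February – 17 October; 22 February 2032 is outside that window, so Taral Zone is on standard time at UTC−07:00.
15:15 Taral Zone + 7h = 22:15 UTC.
1 October 2031 is a Wednesday, so the first Sunday is October 5 and the second is October 12.
1 February 2032 is a Sunday, so the first Monday is February 2.
At the standard offset (UTC−12:00), 22:15 UTC − 12h = 10:15 Irua Republic standard time.
Daylight saving runs 12 October 2031 – 2 February 2032; the standard-time date in Irua Republic, 22 February 2032, is outside that window, so Irua Republic is on standard time at UTC−12:00.
22:15 UTC − 12h = 10:15 Irua Republic.

10:15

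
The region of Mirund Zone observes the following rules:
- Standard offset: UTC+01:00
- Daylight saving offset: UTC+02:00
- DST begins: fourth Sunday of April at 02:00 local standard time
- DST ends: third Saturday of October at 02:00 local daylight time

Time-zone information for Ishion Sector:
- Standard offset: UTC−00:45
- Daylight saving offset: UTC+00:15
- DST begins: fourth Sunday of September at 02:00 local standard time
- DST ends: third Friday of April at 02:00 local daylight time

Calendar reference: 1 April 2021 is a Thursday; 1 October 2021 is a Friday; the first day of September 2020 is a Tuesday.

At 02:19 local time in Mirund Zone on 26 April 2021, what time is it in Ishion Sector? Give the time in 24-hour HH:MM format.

1 April 2021 is a Thursday, so the first Sunday is April 4 and the fourth is April 25.
1 October 2021 is a Friday, so the first Saturday is October 2 and the third is October 16.
Daylight saving runs 25 April – 16 October; 26 April 2021 is inside that window, so Mirund Zone is at UTC+02:00.
02:19 Mirund Zone − 2h = 00:19 UTC.
1 September 2020 is a Tuesday, so the first Sunday is September 6 and the fourth is September 27.
1 April 2021 is a Thursday, so the first Friday is April 2 and the third is April 16.
At the standard offset (UTC−00:45), 00:19 UTC − 0h45m = 23:34 Ishion Sector standard time (rolling into the previous day, 25 April 2021).
The standard-time date in Ishion Sector, 25 April 2021, is outside the daylight-saving period (27 September 2020 – 16 April 2021), so Ishion Sector is on standard time, UTC−00:45.
00:19 UTC − 0h45m = 23:34 Ishion Sector (rolling into the previous day, 25 April 2021).

23:34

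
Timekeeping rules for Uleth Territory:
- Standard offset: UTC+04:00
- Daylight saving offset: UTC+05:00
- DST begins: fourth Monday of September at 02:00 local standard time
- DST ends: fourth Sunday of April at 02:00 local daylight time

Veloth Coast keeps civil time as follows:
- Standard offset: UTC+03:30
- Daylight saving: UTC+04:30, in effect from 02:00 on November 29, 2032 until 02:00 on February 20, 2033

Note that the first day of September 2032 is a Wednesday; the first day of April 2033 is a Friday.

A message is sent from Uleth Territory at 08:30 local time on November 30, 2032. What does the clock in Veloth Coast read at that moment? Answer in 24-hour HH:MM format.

08:00

1 September 2032 is a Wednesday, so the first Monday is September 6 and the fourth is September 27.
1 April 2033 is a Friday, so the first Sunday is April 3 and the fourth is April 24.
November 30, 2032 lies within the daylight-saving period (27 September 2032 – 24 April 2033), so Uleth Territory is on daylight time, UTC+05:00.
08:30 Uleth Territory − 5h = 03:30 UTC.
At the standard offset (UTC+03:30), 03:30 UTC + 3h30m = 07:00 Veloth Coast standard time.
The standard-time date in Veloth Coast, November 30, 2032, lies within the daylight-saving period (29 November 2032 – 20 February 2033), so Veloth Coast is on daylight time, UTC+04:30.
03:30 UTC + 4h30m = 08:00 Veloth Coast.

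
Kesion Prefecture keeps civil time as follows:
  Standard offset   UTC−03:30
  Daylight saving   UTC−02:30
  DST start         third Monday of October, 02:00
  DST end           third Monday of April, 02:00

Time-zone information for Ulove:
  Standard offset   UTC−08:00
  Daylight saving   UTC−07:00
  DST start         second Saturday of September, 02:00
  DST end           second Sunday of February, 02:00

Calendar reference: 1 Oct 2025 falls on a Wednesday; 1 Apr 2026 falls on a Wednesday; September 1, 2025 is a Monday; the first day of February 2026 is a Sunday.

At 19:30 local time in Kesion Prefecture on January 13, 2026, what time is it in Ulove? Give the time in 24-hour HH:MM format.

1 October 2025 is a Wednesday, so the first Monday is October 6 and the third is October 20.
1 April 2026 is a Wednesday, so the first Monday is April 6 and the third is April 20.
January 13, 2026 lies within the daylight-saving period (20 October 2025 – 20 April 2026), so Kesion Prefecture is on daylight time, UTC−02:30.
19:30 Kesion Prefecture + 2h30m = 22:00 UTC.
1 September 2025 is a Monday, so the first Saturday is September 6 and the second is September 13.
1 February 2026 is a Sunday, so the first Sunday is February 1 and the second is February 8.
At the standard offset (UTC−08:00), 22:00 UTC − 8h = 14:00 Ulove standard time.
Daylight saving runs 13 September 2025 – 8 February 2026; the standard-time date in Ulove, January 13, 2026, is inside that window, so Ulove is at UTC−07:00.
22:00 UTC − 7h = 15:00 Ulove.

15:00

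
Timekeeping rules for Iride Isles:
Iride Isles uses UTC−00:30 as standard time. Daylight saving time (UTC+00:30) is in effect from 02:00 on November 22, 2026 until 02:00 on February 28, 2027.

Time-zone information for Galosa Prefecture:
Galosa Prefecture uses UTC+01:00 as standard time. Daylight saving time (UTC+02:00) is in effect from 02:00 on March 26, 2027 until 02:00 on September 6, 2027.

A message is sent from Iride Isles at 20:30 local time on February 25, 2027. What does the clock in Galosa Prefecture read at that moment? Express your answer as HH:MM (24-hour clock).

February 25, 2027 falls between 22 November 2026 and 28 February 2027, so daylight saving is in effect and Iride Isles is at UTC+00:30.
20:30 Iride Isles − 0h30m = 20:00 UTC.
At the standard offset (UTC+01:00), 20:00 UTC + 1h = 21:00 Galosa Prefecture standard time.
Daylight saving runs 26 March – 6 September; the standard-time date in Galosa Prefecture, February 25, 2027, is outside that window, so Galosa Prefecture is on standard time at UTC+01:00.
20:00 UTC + 1h = 21:00 Galosa Prefecture.

21:00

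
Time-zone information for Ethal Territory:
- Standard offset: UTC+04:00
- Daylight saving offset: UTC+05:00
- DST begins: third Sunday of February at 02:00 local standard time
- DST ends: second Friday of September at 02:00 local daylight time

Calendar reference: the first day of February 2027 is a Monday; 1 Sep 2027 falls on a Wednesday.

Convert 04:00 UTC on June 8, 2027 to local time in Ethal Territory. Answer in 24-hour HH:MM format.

1 February 2027 is a Monday, so the first Sunday is February 7 and the third is February 21.
1 September 2027 is a Wednesday, so the first Friday is September 3 and the second is September 10.
At the standard offset (UTC+04:00), 04:00 UTC + 4h = 08:00 Ethal Territory standard time.
Daylight saving runs 21 February – 10 September; the standard-time date in Ethal Territory, June 8, 2027, is inside that window, so Ethal Territory is at UTC+05:00.
04:00 UTC + 5h = 09:00 local.

09:00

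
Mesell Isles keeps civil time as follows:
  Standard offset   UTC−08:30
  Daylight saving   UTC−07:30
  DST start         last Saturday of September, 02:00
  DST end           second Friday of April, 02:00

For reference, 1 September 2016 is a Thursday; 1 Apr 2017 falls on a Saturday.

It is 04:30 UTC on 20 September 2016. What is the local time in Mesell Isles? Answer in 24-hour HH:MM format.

1 September 2016 is a Thursday, so Saturdays fall on 3, 10, 17, 24; the last is September 24.
1 April 2017 is a Saturday, so the first Friday is April 7 and the second is April 14.
At the standard offset (UTC−08:30), 04:30 UTC − 8h30m = 20:00 Mesell Isles standard time (rolling into the previous day, 19 September 2016).
The standard-time date in Mesell Isles, 19 September 2016, does not fall between 24 September 2016 and 14 April 2017, so daylight saving is not in effect and Mesell Isles is at UTC−08:30.
04:30 UTC − 8h30m = 20:00 local (rolling into the previous day, 19 September 2016).

20:00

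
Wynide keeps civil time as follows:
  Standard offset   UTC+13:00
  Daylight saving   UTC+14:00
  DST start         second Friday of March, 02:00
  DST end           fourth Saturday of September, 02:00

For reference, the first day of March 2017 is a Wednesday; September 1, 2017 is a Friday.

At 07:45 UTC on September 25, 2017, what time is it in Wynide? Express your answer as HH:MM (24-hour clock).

1 March 2017 is a Wednesday, so the first Friday is March 3 and the second is March 10.
1 September 2017 is a Friday, so the first Saturday is September 2 and the fourth is September 23.
At the standard offset (UTC+13:00), 07:45 UTC + 13h = 20:45 Wynide standard time.
The standard-time date in Wynide, September 25, 2017, is outside the daylight-saving period (10 March – 23 September), so Wynide is on standard time, UTC+13:00.
07:45 UTC + 13h = 20:45 local.

20:45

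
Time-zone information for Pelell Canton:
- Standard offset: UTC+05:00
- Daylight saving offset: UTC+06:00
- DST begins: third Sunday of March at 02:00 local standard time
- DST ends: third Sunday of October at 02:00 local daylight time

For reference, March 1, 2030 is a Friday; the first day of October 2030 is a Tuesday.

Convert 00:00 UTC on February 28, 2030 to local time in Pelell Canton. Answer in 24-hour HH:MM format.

1 March 2030 is a Friday, so the first Sunday is March 3 and the third is March 17.
1 October 2030 is a Tuesday, so the first Sunday is October 6 and the third is October 20.
At the standard offset (UTC+05:00), 00:00 UTC + 5h = 05:00 Pelell Canton standard time.
The standard-time date in Pelell Canton, February 28, 2030, does not fall between 17 March and 20 October, so daylight saving is not in effect and Pelell Canton is at UTC+05:00.
00:00 UTC + 5h = 05:00 local.

05:00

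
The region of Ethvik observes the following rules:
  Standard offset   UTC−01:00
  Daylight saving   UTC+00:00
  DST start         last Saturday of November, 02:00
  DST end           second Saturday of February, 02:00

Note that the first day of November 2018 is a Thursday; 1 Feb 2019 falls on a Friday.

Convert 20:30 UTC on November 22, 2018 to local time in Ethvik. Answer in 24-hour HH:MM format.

19:30

1 November 2018 is a Thursday, so Saturdays fall on 3, 10, 17, 24; the last is November 24.
1 February 2019 is a Friday, so the first Saturday is February 2 and the second is February 9.
At the standard offset (UTC−01:00), 20:30 UTC − 1h = 19:30 Ethvik standard time.
Daylight saving runs 24 November 2018 – 9 February 2019; the standard-time date in Ethvik, November 22, 2018, is outside that window, so Ethvik is on standard time at UTC−01:00.
20:30 UTC − 1h = 19:30 local.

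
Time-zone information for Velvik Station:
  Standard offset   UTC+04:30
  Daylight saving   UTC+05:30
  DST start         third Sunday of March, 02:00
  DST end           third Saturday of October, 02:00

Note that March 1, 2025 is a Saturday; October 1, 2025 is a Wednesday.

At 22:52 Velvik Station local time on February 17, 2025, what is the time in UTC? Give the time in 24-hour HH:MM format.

1 March 2025 is a Saturday, so the first Sunday is March 2 and the third is March 16.
1 October 2025 is a Wednesday, so the first Saturday is October 4 and the third is October 18.
February 17, 2025 does not fall between 16 March and 18 October, so daylight saving is not in effect and Velvik Station is at UTC+04:30.
22:52 local − 4h30m = 18:22 UTC.

18:22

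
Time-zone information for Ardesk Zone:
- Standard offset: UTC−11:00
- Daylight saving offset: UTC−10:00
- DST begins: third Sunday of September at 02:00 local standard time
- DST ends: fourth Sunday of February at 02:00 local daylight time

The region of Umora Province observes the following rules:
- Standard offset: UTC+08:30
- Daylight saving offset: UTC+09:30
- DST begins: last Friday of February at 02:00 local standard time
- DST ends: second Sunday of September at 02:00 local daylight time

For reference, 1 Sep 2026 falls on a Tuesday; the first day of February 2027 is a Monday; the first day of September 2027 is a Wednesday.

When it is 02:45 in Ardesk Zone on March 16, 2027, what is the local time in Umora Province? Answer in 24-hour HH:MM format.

1 September 2026 is a Tuesday, so the first Sunday is September 6 and the third is September 20.
1 February 2027 is a Monday, so the first Sunday is February 7 and the fourth is February 28.
Daylight saving runs 20 September 2026 – 28 February 2027; March 16, 2027 is outside that window, so Ardesk Zone is on standard time at UTC−11:00.
02:45 Ardesk Zone + 11h = 13:45 UTC.
1 February 2027 is a Monday, so Fridays fall on 5, 12, 19, 26; the last is February 26.
1 September 2027 is a Wednesday, so the first Sunday is September 5 and the second is September 12.
At the standard offset (UTC+08:30), 13:45 UTC + 8h30m = 22:15 Umora Province standard time.
The standard-time date in Umora Province, March 16, 2027, lies within the daylight-saving period (26 February – 12 September), so Umora Province is on daylight time, UTC+09:30.
13:45 UTC + 9h30m = 23:15 Umora Province.

23:15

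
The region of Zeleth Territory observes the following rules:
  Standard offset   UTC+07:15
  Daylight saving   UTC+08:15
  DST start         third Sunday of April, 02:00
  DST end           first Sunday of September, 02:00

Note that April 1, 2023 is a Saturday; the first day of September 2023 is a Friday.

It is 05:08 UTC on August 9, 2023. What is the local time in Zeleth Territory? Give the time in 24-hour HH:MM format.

1 April 2023 is a Saturday, so the first Sunday is April 2 and the third is April 16.
1 September 2023 is a Friday, so the first Sunday is September 3.
At the standard offset (UTC+07:15), 05:08 UTC + 7h15m = 12:23 Zeleth Territory standard time.
The standard-time date in Zeleth Territory, August 9, 2023, lies within the daylight-saving period (16 April – 3 September), so Zeleth Territory is on daylight time, UTC+08:15.
05:08 UTC + 8h15m = 13:23 local.

13:23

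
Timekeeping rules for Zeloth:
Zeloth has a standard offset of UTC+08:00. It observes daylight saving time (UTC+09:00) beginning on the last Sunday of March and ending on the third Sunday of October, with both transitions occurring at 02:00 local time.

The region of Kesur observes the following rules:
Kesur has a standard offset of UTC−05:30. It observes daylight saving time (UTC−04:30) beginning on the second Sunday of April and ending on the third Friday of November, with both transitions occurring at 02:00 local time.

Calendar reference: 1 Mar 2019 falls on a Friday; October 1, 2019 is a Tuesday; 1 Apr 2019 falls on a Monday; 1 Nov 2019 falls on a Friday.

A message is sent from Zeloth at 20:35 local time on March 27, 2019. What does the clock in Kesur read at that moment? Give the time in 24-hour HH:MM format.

07:05

1 March 2019 is a Friday, so Sundays fall on 3, 10, 17, 24, 31; the last is March 31.
1 October 2019 is a Tuesday, so the first Sunday is October 6 and the third is October 20.
March 27, 2019 is outside the daylight-saving period (31 March – 20 October), so Zeloth is on standard time, UTC+08:00.
20:35 Zeloth − 8h = 12:35 UTC.
1 April 2019 is a Monday, so the first Sunday is April 7 and the second is April 14.
1 November 2019 is a Friday, so the first Friday is November 1 and the third is November 15.
At the standard offset (UTC−05:30), 12:35 UTC − 5h30m = 07:05 Kesur standard time.
The standard-time date in Kesur, March 27, 2019, does not fall between 14 April and 15 November, so daylight saving is not in effect and Kesur is at UTC−05:30.
12:35 UTC − 5h30m = 07:05 Kesur.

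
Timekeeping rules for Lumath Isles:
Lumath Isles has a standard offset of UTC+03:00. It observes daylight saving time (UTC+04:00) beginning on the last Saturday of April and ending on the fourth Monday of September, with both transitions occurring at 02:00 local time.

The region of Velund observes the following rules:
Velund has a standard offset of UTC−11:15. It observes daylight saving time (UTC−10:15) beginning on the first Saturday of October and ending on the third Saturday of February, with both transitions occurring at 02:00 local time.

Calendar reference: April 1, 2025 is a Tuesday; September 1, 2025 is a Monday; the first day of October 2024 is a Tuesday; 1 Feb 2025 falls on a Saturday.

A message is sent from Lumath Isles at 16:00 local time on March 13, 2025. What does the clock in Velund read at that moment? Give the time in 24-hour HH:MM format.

01:45

1 April 2025 is a Tuesday, so Saturdays fall on 5, 12, 19, 26; the last is April 26.
1 September 2025 is a Monday, so the first Monday is September 1 and the fourth is September 22.
March 13, 2025 is outside the daylight-saving period (26 April – 22 September), so Lumath Isles is on standard time, UTC+03:00.
16:00 Lumath Isles − 3h = 13:00 UTC.
1 October 2024 is a Tuesday, so the first Saturday is October 5.
1 February 2025 is a Saturday, so the first Saturday is February 1 and the third is February 15.
At the standard offset (UTC−11:15), 13:00 UTC − 11h15m = 01:45 Velund standard time.
The standard-time date in Velund, March 13, 2025, is outside the daylight-saving period (5 October 2024 – 15 February 2025), so Velund is on standard time, UTC−11:15.
13:00 UTC − 11h15m = 01:45 Velund.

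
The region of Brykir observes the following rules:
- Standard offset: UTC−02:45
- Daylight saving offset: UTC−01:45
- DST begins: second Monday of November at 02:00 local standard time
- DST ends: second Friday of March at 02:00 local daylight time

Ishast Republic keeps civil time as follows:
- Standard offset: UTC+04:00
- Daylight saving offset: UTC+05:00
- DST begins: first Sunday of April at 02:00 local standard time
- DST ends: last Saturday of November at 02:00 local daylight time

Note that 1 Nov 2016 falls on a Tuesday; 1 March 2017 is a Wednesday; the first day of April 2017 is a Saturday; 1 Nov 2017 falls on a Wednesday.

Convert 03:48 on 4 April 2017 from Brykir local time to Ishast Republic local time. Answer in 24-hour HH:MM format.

1 November 2016 is a Tuesday, so the first Monday is November 7 and the second is November 14.
1 March 2017 is a Wednesday, so the first Friday is March 3 and the second is March 10.
Daylight saving runs 14 November 2016 – 10 March 2017; 4 April 2017 is outside that window, so Brykir is on standard time at UTC−02:45.
03:48 Brykir + 2h45m = 06:33 UTC.
1 April 2017 is a Saturday, so the first Sunday is April 2.
1 November 2017 is a Wednesday, so Saturdays fall on 4, 11, 18, 25; the last is November 25.
At the standard offset (UTC+04:00), 06:33 UTC + 4h = 10:33 Ishast Republic standard time.
The standard-time date in Ishast Republic, 4 April 2017, falls between 2 April and 25 November, so daylight saving is in effect and Ishast Republic is at UTC+05:00.
06:33 UTC + 5h = 11:33 Ishast Republic.

11:33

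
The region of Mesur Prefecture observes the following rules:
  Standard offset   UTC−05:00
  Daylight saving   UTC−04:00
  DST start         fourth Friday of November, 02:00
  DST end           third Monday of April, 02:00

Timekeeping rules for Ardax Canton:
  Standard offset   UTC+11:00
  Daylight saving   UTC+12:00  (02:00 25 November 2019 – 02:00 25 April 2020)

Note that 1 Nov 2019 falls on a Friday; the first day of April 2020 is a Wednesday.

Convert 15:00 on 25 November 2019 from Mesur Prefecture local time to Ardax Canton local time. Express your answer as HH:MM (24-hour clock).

07:00

1 November 2019 is a Friday, so the first Friday is November 1 and the fourth is November 22.
1 April 2020 is a Wednesday, so the first Monday is April 6 and the third is April 20.
Daylight saving runs 22 November 2019 – 20 April 2020; 25 November 2019 is inside that window, so Mesur Prefecture is at UTC−04:00.
15:00 Mesur Prefecture + 4h = 19:00 UTC.
At the standard offset (UTC+11:00), 19:00 UTC + 11h = 06:00 Ardax Canton standard time (rolling into the next day, 26 November 2019).
The standard-time date in Ardax Canton, 26 November 2019, lies within the daylight-saving period (25 November 2019 – 25 April 2020), so Ardax Canton is on daylight time, UTC+12:00.
19:00 UTC + 12h = 07:00 Ardax Canton (rolling into the next day, 26 November 2019).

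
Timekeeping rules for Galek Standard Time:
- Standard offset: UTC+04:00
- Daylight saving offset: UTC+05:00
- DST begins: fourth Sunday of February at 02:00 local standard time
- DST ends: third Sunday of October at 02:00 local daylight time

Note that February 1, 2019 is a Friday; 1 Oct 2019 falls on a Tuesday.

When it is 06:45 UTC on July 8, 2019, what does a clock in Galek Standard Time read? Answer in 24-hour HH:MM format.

1 February 2019 is a Friday, so the first Sunday is February 3 and the fourth is February 24.
1 October 2019 is a Tuesday, so the first Sunday is October 6 and the third is October 20.
At the standard offset (UTC+04:00), 06:45 UTC + 4h = 10:45 Galek Standard Time standard time.
The standard-time date in Galek Standard Time, July 8, 2019, falls between 24 February and 20 October, so daylight saving is in effect and Galek Standard Time is at UTC+05:00.
06:45 UTC + 5h = 11:45 local.

11:45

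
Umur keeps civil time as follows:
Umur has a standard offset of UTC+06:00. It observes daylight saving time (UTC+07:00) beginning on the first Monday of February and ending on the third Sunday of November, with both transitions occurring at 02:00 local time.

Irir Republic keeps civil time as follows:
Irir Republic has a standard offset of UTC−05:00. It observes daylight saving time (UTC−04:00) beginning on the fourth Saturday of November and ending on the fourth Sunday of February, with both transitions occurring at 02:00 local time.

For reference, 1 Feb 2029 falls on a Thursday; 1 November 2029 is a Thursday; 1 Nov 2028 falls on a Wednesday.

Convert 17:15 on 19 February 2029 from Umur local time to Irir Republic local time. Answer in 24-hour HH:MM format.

06:15

1 February 2029 is a Thursday, so the first Monday is February 5.
1 November 2029 is a Thursday, so the first Sunday is November 4 and the third is November 18.
19 February 2029 lies within the daylight-saving period (5 February – 18 November), so Umur is on daylight time, UTC+07:00.
17:15 Umur − 7h = 10:15 UTC.
1 November 2028 is a Wednesday, so the first Saturday is November 4 and the fourth is November 25.
1 February 2029 is a Thursday, so the first Sunday is February 4 and the fourth is February 25.
At the standard offset (UTC−05:00), 10:15 UTC − 5h = 05:15 Irir Republic standard time.
Daylight saving runs 25 November 2028 – 25 February 2029; the standard-time date in Irir Republic, 19 February 2029, is inside that window, so Irir Republic is at UTC−04:00.
10:15 UTC − 4h = 06:15 Irir Republic.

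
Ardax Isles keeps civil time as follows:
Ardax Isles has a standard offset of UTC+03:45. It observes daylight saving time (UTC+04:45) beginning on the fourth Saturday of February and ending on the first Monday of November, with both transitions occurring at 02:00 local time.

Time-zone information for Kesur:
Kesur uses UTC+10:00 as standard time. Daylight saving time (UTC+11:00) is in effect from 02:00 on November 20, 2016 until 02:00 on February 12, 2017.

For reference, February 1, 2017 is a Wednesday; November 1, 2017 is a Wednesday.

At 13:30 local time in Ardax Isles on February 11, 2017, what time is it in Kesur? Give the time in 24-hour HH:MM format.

20:45

1 February 2017 is a Wednesday, so the first Saturday is February 4 and the fourth is February 25.
1 November 2017 is a Wednesday, so the first Monday is November 6.
February 11, 2017 is outside the daylight-saving period (25 February – 6 November), so Ardax Isles is on standard time, UTC+03:45.
13:30 Ardax Isles − 3h45m = 09:45 UTC.
At the standard offset (UTC+10:00), 09:45 UTC + 10h = 19:45 Kesur standard time.
The standard-time date in Kesur, February 11, 2017, falls between 20 November 2016 and 12 February 2017, so daylight saving is in effect and Kesur is at UTC+11:00.
09:45 UTC + 11h = 20:45 Kesur.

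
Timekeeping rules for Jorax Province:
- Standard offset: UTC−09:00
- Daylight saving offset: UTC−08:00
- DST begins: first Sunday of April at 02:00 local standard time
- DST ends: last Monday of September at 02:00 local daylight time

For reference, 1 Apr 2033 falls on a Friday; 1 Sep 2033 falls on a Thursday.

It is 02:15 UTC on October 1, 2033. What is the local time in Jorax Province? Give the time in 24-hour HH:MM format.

17:15

1 April 2033 is a Friday, so the first Sunday is April 3.
1 September 2033 is a Thursday, so Mondays fall on 5, 12, 19, 26; the last is September 26.
At the standard offset (UTC−09:00), 02:15 UTC − 9h = 17:15 Jorax Province standard time (rolling into the previous day, 30 September 2033).
The standard-time date in Jorax Province, September 30, 2033, does not fall between 3 April and 26 September, so daylight saving is not in effect and Jorax Province is at UTC−09:00.
02:15 UTC − 9h = 17:15 local (rolling into the previous day, 30 September 2033).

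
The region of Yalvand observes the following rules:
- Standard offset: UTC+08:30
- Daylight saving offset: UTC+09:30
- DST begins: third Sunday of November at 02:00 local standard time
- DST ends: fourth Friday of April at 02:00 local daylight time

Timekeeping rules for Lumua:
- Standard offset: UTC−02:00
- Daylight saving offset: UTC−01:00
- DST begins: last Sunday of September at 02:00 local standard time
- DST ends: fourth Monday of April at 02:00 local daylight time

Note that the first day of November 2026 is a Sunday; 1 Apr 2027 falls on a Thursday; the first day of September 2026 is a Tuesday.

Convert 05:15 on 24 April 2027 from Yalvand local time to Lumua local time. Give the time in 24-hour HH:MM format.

1 November 2026 is a Sunday, so the first Sunday is November 1 and the third is November 15.
1 April 2027 is a Thursday, so the first Friday is April 2 and the fourth is April 23.
Daylight saving runs 15 November 2026 – 23 April 2027; 24 April 2027 is outside that window, so Yalvand is on standard time at UTC+08:30.
05:15 Yalvand − 8h30m = 20:45 UTC (rolling into the previous day, 23 April 2027).
1 September 2026 is a Tuesday, so Sundays fall on 6, 13, 20, 27; the last is September 27.
1 April 2027 is a Thursday, so the first Monday is April 5 and the fourth is April 26.
At the standard offset (UTC−02:00), 20:45 UTC − 2h = 18:45 Lumua standard time.
Daylight saving runs 27 September 2026 – 26 April 2027; the standard-time date in Lumua, 23 April 2027, is inside that window, so Lumua is at UTC−01:00.
20:45 UTC − 1h = 19:45 Lumua.

19:45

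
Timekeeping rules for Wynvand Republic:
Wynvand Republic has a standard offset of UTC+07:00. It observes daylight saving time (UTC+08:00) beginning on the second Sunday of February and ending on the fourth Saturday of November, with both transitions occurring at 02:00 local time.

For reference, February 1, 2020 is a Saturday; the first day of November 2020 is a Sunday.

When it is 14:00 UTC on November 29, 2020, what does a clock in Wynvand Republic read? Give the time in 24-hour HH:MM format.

1 February 2020 is a Saturday, so the first Sunday is February 2 and the second is February 9.
1 November 2020 is a Sunday, so the first Saturday is November 7 and the fourth is November 28.
At the standard offset (UTC+07:00), 14:00 UTC + 7h = 21:00 Wynvand Republic standard time.
The standard-time date in Wynvand Republic, November 29, 2020, is outside the daylight-saving period (9 February – 28 November), so Wynvand Republic is on standard time, UTC+07:00.
14:00 UTC + 7h = 21:00 local.

21:00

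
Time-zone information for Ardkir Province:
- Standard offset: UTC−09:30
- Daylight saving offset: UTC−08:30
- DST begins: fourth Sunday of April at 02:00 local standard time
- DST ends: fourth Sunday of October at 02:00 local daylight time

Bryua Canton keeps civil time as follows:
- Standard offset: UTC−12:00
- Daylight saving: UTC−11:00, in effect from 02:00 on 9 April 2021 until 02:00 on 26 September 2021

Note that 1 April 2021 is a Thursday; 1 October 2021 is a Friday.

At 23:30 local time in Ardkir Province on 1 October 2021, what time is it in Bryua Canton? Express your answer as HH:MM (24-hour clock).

20:00

1 April 2021 is a Thursday, so the first Sunday is April 4 and the fourth is April 25.
1 October 2021 is a Friday, so the first Sunday is October 3 and the fourth is October 24.
1 October 2021 falls between 25 April and 24 October, so daylight saving is in effect and Ardkir Province is at UTC−08:30.
23:30 Ardkir Province + 8h30m = 08:00 UTC (rolling into the next day, 2 October 2021).
At the standard offset (UTC−12:00), 08:00 UTC − 12h = 20:00 Bryua Canton standard time (rolling into the previous day, 1 October 2021).
The standard-time date in Bryua Canton, 1 October 2021, is outside the daylight-saving period (9 April – 26 September), so Bryua Canton is on standard time, UTC−12:00.
08:00 UTC − 12h = 20:00 Bryua Canton (rolling into the previous day, 1 October 2021).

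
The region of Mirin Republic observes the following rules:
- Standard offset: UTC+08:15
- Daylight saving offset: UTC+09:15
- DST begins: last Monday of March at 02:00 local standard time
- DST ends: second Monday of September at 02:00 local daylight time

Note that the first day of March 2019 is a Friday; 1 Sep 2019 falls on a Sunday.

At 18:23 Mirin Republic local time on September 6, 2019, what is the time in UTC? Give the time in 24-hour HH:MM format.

09:08

1 March 2019 is a Friday, so Mondays fall on 4, 11, 18, 25; the last is March 25.
1 September 2019 is a Sunday, so the first Monday is September 2 and the second is September 9.
September 6, 2019 falls between 25 March and 9 September, so daylight saving is in effect and Mirin Republic is at UTC+09:15.
18:23 local − 9h15m = 09:08 UTC.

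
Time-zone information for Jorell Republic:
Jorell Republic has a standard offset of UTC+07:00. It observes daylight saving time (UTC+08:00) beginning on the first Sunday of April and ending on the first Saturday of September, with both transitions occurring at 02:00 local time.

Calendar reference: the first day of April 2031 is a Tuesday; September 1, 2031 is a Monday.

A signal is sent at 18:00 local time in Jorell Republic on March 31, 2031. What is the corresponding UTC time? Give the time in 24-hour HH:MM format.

1 April 2031 is a Tuesday, so the first Sunday is April 6.
1 September 2031 is a Monday, so the first Saturday is September 6.
March 31, 2031 does not fall between 6 April and 6 September, so daylight saving is not in effect and Jorell Republic is at UTC+07:00.
18:00 local − 7h = 11:00 UTC.

11:00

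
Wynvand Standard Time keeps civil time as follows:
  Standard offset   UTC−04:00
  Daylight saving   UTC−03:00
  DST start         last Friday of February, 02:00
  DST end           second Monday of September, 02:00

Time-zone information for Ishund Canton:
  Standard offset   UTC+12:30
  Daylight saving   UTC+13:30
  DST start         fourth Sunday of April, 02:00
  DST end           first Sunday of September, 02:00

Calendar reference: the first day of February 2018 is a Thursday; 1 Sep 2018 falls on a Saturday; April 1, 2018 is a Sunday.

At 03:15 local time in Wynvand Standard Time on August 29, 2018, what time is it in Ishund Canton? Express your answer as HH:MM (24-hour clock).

1 February 2018 is a Thursday, so Fridays fall on 2, 9, 16, 23; the last is February 23.
1 September 2018 is a Saturday, so the first Monday is September 3 and the second is September 10.
August 29, 2018 lies within the daylight-saving period (23 February – 10 September), so Wynvand Standard Time is on daylight time, UTC−03:00.
03:15 Wynvand Standard Time + 3h = 06:15 UTC.
1 April 2018 is a Sunday, so the first Sunday is April 1 and the fourth is April 22.
1 September 2018 is a Saturday, so the first Sunday is September 2.
At the standard offset (UTC+12:30), 06:15 UTC + 12h30m = 18:45 Ishund Canton standard time.
Daylight saving runs 22 April – 2 September; the standard-time date in Ishund Canton, August 29, 2018, is inside that window, so Ishund Canton is at UTC+13:30.
06:15 UTC + 13h30m = 19:45 Ishund Canton.

19:45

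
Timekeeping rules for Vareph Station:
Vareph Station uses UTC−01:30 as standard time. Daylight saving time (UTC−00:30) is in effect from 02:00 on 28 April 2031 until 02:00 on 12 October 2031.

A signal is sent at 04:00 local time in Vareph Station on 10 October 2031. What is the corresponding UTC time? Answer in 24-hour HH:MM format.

04:30

10 October 2031 lies within the daylight-saving period (28 April – 12 October), so Vareph Station is on daylight time, UTC−00:30.
04:00 local + 0h30m = 04:30 UTC.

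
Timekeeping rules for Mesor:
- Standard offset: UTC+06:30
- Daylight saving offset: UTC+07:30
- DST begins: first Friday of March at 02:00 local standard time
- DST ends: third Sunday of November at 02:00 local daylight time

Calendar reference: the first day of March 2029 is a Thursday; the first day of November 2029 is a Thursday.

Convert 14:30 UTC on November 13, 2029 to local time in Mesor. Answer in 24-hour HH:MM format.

22:00

1 March 2029 is a Thursday, so the first Friday is March 2.
1 November 2029 is a Thursday, so the first Sunday is November 4 and the third is November 18.
At the standard offset (UTC+06:30), 14:30 UTC + 6h30m = 21:00 Mesor standard time.
The standard-time date in Mesor, November 13, 2029, falls between 2 March and 18 November, so daylight saving is in effect and Mesor is at UTC+07:30.
14:30 UTC + 7h30m = 22:00 local.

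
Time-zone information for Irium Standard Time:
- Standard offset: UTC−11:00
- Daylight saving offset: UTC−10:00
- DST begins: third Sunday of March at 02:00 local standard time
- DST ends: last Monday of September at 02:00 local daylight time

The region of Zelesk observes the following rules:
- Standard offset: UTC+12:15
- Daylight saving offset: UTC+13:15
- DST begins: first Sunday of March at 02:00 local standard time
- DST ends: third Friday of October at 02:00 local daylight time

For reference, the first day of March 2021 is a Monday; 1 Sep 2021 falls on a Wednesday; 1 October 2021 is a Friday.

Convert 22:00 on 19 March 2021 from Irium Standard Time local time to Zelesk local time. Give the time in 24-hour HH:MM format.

1 March 2021 is a Monday, so the first Sunday is March 7 and the third is March 21.
1 September 2021 is a Wednesday, so Mondays fall on 6, 13, 20, 27; the last is September 27.
Daylight saving runs 21 March – 27 September; 19 March 2021 is outside that window, so Irium Standard Time is on standard time at UTC−11:00.
22:00 Irium Standard Time + 11h = 09:00 UTC (rolling into the next day, 20 March 2021).
1 March 2021 is a Monday, so the first Sunday is March 7.
1 October 2021 is a Friday, so the first Friday is October 1 and the third is October 15.
At the standard offset (UTC+12:15), 09:00 UTC + 12h15m = 21:15 Zelesk standard time.
The standard-time date in Zelesk, 20 March 2021, lies within the daylight-saving period (7 March – 15 October), so Zelesk is on daylight time, UTC+13:15.
09:00 UTC + 13h15m = 22:15 Zelesk.

22:15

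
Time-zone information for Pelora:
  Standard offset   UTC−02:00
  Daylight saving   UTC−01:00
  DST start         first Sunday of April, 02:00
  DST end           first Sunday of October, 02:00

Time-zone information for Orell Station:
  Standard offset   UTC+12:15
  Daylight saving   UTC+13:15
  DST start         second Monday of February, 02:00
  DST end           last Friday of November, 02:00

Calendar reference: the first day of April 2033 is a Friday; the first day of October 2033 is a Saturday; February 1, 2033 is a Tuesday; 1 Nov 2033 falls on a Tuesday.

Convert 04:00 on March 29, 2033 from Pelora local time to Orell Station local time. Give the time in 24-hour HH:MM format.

19:15

1 April 2033 is a Friday, so the first Sunday is April 3.
1 October 2033 is a Saturday, so the first Sunday is October 2.
March 29, 2033 is outside the daylight-saving period (3 April – 2 October), so Pelora is on standard time, UTC−02:00.
04:00 Pelora + 2h = 06:00 UTC.
1 February 2033 is a Tuesday, so the first Monday is February 7 and the second is February 14.
1 November 2033 is a Tuesday, so Fridays fall on 4, 11, 18, 25; the last is November 25.
At the standard offset (UTC+12:15), 06:00 UTC + 12h15m = 18:15 Orell Station standard time.
The standard-time date in Orell Station, March 29, 2033, falls between 14 February and 25 November, so daylight saving is in effect and Orell Station is at UTC+13:15.
06:00 UTC + 13h15m = 19:15 Orell Station.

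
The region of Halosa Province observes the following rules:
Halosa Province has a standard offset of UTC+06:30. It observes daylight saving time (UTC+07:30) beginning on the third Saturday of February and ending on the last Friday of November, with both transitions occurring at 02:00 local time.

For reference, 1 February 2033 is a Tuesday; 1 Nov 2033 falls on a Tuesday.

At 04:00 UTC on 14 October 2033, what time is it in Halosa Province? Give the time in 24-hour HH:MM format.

11:30

1 February 2033 is a Tuesday, so the first Saturday is February 5 and the third is February 19.
1 November 2033 is a Tuesday, so Fridays fall on 4, 11, 18, 25; the last is November 25.
At the standard offset (UTC+06:30), 04:00 UTC + 6h30m = 10:30 Halosa Province standard time.
Daylight saving runs 19 February – 25 November; the standard-time date in Halosa Province, 14 October 2033, is inside that window, so Halosa Province is at UTC+07:30.
04:00 UTC + 7h30m = 11:30 local.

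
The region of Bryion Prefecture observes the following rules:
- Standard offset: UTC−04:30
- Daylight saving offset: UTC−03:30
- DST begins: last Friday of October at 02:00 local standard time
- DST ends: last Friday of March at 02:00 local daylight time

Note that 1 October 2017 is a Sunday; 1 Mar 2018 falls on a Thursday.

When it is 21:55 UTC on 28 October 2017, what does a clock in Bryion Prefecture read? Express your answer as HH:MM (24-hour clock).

1 October 2017 is a Sunday, so Fridays fall on 6, 13, 20, 27; the last is October 27.
1 March 2018 is a Thursday, so Fridays fall on 2, 9, 16, 23, 30; the last is March 30.
At the standard offset (UTC−04:30), 21:55 UTC − 4h30m = 17:25 Bryion Prefecture standard time.
The standard-time date in Bryion Prefecture, 28 October 2017, lies within the daylight-saving period (27 October 2017 – 30 March 2018), so Bryion Prefecture is on daylight time, UTC−03:30.
21:55 UTC − 3h30m = 18:25 local.

18:25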